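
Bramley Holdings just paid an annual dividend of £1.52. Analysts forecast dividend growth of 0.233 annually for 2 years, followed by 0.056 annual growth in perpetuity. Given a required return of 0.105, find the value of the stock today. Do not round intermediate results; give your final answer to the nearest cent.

£44.37

D_1 = 1.87416
D_2 = 2.31084
Terminal value at year 2: TV = D_2×(1+g_2)/(r−g_2) = 2.44025/0.049 = 49.80094
P_0 = D_1/(1+r)^1 + D_2/(1+r)^2 + TV/(1+r)^2
    = 1.69607 + 1.89254 + 40.78618 = 44.37479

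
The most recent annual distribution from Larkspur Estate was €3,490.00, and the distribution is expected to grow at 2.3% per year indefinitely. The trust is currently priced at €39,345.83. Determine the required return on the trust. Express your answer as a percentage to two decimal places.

D₁ = €3,490.00 × 1.023 = €3,570.2700
P = D₁/(r − g) ⇒ r = D₁/P + g = €3,570.2700/€39,345.83 + 0.023 = 0.090741 + 0.023 = 0.113741

11.37%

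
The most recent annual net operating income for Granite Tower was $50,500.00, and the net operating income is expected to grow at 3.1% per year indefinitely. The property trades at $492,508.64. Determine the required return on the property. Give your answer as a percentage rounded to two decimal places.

13.67%

D₁ = $50,500.00 × 1.031 = $52,065.5000
P = D₁/(r − g) ⇒ r = D₁/P + g = $52,065.5000/$492,508.64 + 0.031 = 0.105715 + 0.031 = 0.136715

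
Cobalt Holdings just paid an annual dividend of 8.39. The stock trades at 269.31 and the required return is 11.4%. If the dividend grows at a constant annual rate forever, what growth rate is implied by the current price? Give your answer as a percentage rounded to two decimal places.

8.03%

P = D₀(1+g)/(r−g) ⇒ P(r−g) = D₀(1+g) ⇒ g(P+D₀) = P·r − D₀
g = (P·r − D₀)/(P + D₀) = (269.31×0.114 − 8.39) / (269.31 + 8.39) = 0.080343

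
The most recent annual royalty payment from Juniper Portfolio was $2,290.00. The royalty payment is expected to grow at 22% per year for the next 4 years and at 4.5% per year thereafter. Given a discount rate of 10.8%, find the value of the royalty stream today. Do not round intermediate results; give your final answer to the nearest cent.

D_1 = 2793.80000
D_2 = 3408.43600
D_3 = 4158.29192
D_4 = 5073.11614
Terminal value at year 4: TV = D_4×(1+g_2)/(r−g_2) = 5301.40637/0.063 = 84149.30744
P_0 = D_1/(1+r)^1 + D_2/(1+r)^2 + D_3/(1+r)^3 + D_4/(1+r)^4 + TV/(1+r)^4
    = 2521.48014 + 2776.35900 + 3057.00179 + 3366.01280 + 55833.06950 = 67553.92324

$67553.92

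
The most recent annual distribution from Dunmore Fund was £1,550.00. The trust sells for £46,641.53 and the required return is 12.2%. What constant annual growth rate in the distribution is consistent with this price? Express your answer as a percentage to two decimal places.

P = D₀(1+g)/(r−g) ⇒ P(r−g) = D₀(1+g) ⇒ g(P+D₀) = P·r − D₀
g = (P·r − D₀)/(P + D₀) = (£46,641.53×0.122 − £1,550.00) / (£46,641.53 + £1,550.00) = 0.085913

8.59%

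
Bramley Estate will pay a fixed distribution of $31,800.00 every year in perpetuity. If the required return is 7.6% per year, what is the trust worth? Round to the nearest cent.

Level perpetuity: PV = C / r = $31,800.00 / 0.076 = $418,421.05

$418421.05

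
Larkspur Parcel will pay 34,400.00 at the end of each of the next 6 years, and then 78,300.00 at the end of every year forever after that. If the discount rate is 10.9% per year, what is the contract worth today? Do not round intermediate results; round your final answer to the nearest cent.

532091.77

PV of 6-year annuity: 34,400.00 × [1 − (1+0.109)^−6] / 0.109 = 145950.70385
Perpetuity value at year 6: 78,300.00 / 0.109 = 718348.62385
PV of perpetuity: 718348.62385 / (1+0.109)^6 = 386141.06248
Total PV = 145950.70385 + 386141.06248 = 532091.76633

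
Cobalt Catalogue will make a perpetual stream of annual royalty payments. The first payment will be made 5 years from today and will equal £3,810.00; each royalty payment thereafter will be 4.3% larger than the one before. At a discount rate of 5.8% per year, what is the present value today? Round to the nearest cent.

£202717.41

Value at end of year 4: C₁ / (r − g) = £3,810.00 / (0.058 − 0.043) = £254,000.0000
Discount to today: PV = £254,000.0000 / (1 + 0.058)^4 = £254,000.0000 / 1.252976 = £202,717.41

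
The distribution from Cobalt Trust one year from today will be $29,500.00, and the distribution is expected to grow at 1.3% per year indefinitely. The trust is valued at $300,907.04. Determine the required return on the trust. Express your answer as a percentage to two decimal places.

P = D₁/(r − g) ⇒ r = D₁/P + g = $29,500.0000/$300,907.04 + 0.013 = 0.098037 + 0.013 = 0.111037

11.10%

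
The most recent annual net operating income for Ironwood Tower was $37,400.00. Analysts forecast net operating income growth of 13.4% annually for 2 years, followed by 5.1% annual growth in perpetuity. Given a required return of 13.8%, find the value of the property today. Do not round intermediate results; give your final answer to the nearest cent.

D_1 = 42411.60000
D_2 = 48094.75440
Terminal value at year 2: TV = D_2×(1+g_2)/(r−g_2) = 50547.58687/0.087 = 581006.74568
P_0 = D_1/(1+r)^1 + D_2/(1+r)^2 + TV/(1+r)^2
    = 37268.54130 + 37137.54467 + 448638.61435 = 523044.70032

$523044.70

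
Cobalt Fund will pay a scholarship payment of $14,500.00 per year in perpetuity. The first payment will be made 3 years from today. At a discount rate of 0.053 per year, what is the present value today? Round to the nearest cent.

Value at end of year 2: C / r = $14,500.00 / 0.053 = $273,584.9057
Discount to today: PV = $273,584.9057 / (1 + 0.053)^2 = $273,584.9057 / 1.108809 = $246,737.63

$246737.63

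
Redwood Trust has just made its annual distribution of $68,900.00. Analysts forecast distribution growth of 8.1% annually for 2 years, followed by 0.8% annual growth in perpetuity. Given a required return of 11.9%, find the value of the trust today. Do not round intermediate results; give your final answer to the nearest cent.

$714772.95

D_1 = 74480.90000
D_2 = 80513.85290
Terminal value at year 2: TV = D_2×(1+g_2)/(r−g_2) = 81157.96372/0.111 = 731152.82634
P_0 = D_1/(1+r)^1 + D_2/(1+r)^2 + TV/(1+r)^2
    = 66560.23235 + 64299.92062 + 583912.79263 = 714772.94560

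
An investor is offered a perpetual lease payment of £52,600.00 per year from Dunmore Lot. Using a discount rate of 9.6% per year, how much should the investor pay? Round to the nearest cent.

Level perpetuity: PV = C / r = £52,600.00 / 0.096 = £547,916.67

£547916.67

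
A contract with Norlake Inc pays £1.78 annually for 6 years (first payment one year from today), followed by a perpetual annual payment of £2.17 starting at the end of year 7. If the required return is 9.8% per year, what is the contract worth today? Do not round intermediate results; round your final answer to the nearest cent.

£20.43

PV of 6-year annuity: £1.78 × [1 − (1+0.098)^−6] / 0.098 = 7.79801
Perpetuity value at year 6: £2.17 / 0.098 = 22.14286
PV of perpetuity: 22.14286 / (1+0.098)^6 = 12.63629
Total PV = 7.79801 + 12.63629 = 20.43430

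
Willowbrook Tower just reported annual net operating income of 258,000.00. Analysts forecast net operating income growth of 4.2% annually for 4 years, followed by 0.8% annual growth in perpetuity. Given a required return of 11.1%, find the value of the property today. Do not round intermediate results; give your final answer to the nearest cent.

2835111.31

D_1 = 268836.00000
D_2 = 280127.11200
D_3 = 291892.45070
D_4 = 304151.93363
Terminal value at year 4: TV = D_4×(1+g_2)/(r−g_2) = 306585.14910/0.103 = 2976554.84566
P_0 = D_1/(1+r)^1 + D_2/(1+r)^2 + D_3/(1+r)^3 + D_4/(1+r)^4 + TV/(1+r)^4
    = 241976.59766 + 226948.34812 + 212853.44621 + 199633.92525 + 1953698.99662 = 2835111.31386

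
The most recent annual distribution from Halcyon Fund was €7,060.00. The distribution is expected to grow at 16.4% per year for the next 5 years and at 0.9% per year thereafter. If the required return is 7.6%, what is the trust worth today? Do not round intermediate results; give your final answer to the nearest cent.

D_1 = 8217.84000
D_2 = 9565.56576
D_3 = 11134.31854
D_4 = 12960.34679
D_5 = 15085.84366
Terminal value at year 5: TV = D_5×(1+g_2)/(r−g_2) = 15221.61625/0.067 = 227188.30227
P_0 = D_1/(1+r)^1 + D_2/(1+r)^2 + D_3/(1+r)^3 + D_4/(1+r)^4 + D_5/(1+r)^5 + TV/(1+r)^5
    = 7637.39777 + 8262.01766 + 8937.72171 + 9668.68780 + 10459.43550 + 157515.97636 = 202481.23679

€202481.24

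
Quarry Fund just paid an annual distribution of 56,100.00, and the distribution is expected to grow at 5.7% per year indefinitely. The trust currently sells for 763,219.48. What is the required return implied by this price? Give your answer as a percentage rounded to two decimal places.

13.47%

D₁ = 56,100.00 × 1.057 = 59,297.7000
P = D₁/(r − g) ⇒ r = D₁/P + g = 59,297.7000/763,219.48 + 0.057 = 0.077694 + 0.057 = 0.134694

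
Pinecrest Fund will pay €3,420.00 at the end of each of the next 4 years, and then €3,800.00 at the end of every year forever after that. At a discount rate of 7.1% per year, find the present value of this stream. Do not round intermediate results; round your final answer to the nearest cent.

PV of 4-year annuity: €3,420.00 × [1 − (1+0.071)^−4] / 0.071 = 11558.15886
Perpetuity value at year 4: €3,800.00 / 0.071 = 53521.12676
PV of perpetuity: 53521.12676 / (1+0.071)^4 = 40678.72802
Total PV = 11558.15886 + 40678.72802 = 52236.88689

€52236.89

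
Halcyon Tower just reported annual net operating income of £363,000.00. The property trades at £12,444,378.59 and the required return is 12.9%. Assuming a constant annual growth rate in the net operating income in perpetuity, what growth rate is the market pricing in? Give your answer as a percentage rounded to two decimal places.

P = D₀(1+g)/(r−g) ⇒ P(r−g) = D₀(1+g) ⇒ g(P+D₀) = P·r − D₀
g = (P·r − D₀)/(P + D₀) = (£12,444,378.59×0.129 − £363,000.00) / (£12,444,378.59 + £363,000.00) = 0.097001

9.70%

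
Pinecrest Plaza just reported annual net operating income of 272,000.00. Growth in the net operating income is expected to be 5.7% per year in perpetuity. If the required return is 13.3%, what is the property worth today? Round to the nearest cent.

3782947.37

D₁ = D₀ × (1 + g) = 272,000.00 × 1.057 = 287,504.0000
Growing perpetuity: P = D₁ / (r − g) = 287,504.0000 / (0.133 − 0.057) = 3,782,947.37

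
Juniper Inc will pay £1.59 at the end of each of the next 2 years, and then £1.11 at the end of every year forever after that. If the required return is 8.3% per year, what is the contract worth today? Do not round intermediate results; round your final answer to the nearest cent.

PV of 2-year annuity: £1.59 × [1 − (1+0.083)^−2] / 0.083 = 2.82377
Perpetuity value at year 2: £1.11 / 0.083 = 13.37349
PV of perpetuity: 13.37349 / (1+0.083)^2 = 11.40218
Total PV = 2.82377 + 11.40218 = 14.22595

£14.23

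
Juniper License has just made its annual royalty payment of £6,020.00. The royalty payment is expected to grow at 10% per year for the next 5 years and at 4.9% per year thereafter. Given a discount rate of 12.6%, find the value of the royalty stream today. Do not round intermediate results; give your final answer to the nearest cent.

D_1 = 6622.00000
D_2 = 7284.20000
D_3 = 8012.62000
D_4 = 8813.88200
D_5 = 9695.27020
Terminal value at year 5: TV = D_5×(1+g_2)/(r−g_2) = 10170.33844/0.077 = 132082.31740
P_0 = D_1/(1+r)^1 + D_2/(1+r)^2 + D_3/(1+r)^3 + D_4/(1+r)^4 + D_5/(1+r)^5 + TV/(1+r)^5
    = 5880.99467 + 5745.19906 + 5612.53904 + 5482.94223 + 5356.33788 + 72971.40823 = 101049.42110

£101049.42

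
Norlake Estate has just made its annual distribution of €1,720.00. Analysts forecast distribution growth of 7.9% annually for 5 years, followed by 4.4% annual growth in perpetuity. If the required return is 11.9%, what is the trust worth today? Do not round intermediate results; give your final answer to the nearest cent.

€27678.88

D_1 = 1855.88000
D_2 = 2002.49452
D_3 = 2160.69159
D_4 = 2331.38622
D_5 = 2515.56573
Terminal value at year 5: TV = D_5×(1+g_2)/(r−g_2) = 2626.25063/0.075 = 35016.67502
P_0 = D_1/(1+r)^1 + D_2/(1+r)^2 + D_3/(1+r)^3 + D_4/(1+r)^4 + D_5/(1+r)^5 + TV/(1+r)^5
    = 1658.51653 + 1599.23087 + 1542.06444 + 1486.94149 + 1433.78898 + 19958.34258 = 27678.88488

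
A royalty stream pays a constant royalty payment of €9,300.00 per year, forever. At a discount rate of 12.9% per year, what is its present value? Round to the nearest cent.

Level perpetuity: PV = C / r = €9,300.00 / 0.129 = €72,093.02

€72093.02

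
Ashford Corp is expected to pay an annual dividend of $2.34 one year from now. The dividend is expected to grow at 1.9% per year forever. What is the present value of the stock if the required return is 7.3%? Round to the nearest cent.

$43.33

Growing perpetuity: P = D₁ / (r − g) = $2.3400 / (0.073 − 0.019) = $43.33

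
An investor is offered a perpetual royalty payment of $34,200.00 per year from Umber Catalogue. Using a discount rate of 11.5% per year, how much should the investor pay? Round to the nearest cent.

$297391.30

Level perpetuity: PV = C / r = $34,200.00 / 0.115 = $297,391.30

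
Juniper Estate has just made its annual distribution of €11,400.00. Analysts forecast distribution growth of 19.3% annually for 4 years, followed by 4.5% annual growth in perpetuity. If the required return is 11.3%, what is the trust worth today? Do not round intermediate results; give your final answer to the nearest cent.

€285660.69

D_1 = 13600.20000
D_2 = 16225.03860
D_3 = 19356.47105
D_4 = 23092.26996
Terminal value at year 4: TV = D_4×(1+g_2)/(r−g_2) = 24131.42211/0.068 = 354873.85457
P_0 = D_1/(1+r)^1 + D_2/(1+r)^2 + D_3/(1+r)^3 + D_4/(1+r)^4 + TV/(1+r)^4
    = 12219.40701 + 13097.71120 + 14039.14596 + 15048.24900 + 231256.17943 = 285660.69260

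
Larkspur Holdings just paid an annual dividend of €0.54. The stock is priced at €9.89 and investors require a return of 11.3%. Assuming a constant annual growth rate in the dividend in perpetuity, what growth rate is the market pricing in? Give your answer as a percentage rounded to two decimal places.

5.54%

P = D₀(1+g)/(r−g) ⇒ P(r−g) = D₀(1+g) ⇒ g(P+D₀) = P·r − D₀
g = (P·r − D₀)/(P + D₀) = (€9.89×0.113 − €0.54) / (€9.89 + €0.54) = 0.055376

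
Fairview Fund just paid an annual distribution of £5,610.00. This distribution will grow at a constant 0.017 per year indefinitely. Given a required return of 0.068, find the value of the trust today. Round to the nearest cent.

D₁ = D₀ × (1 + g) = £5,610.00 × 1.017 = £5,705.3700
Growing perpetuity: P = D₁ / (r − g) = £5,705.3700 / (0.068 − 0.017) = £111,870.00

£111870.00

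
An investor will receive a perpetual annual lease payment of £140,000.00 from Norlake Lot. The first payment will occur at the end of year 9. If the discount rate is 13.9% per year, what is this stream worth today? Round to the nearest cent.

£355568.63

Value at end of year 8: C / r = £140,000.00 / 0.139 = £1,007,194.2446
Discount to today: PV = £1,007,194.2446 / (1 + 0.139)^8 = £1,007,194.2446 / 2.832630 = £355,568.63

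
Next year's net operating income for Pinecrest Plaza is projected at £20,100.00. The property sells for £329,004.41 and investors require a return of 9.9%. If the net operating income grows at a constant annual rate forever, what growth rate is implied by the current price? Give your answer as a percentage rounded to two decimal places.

P = D₁/(r−g) ⇒ g = r − D₁/P = 0.099 − £20,100.00/£329,004.41 = 0.037907

3.79%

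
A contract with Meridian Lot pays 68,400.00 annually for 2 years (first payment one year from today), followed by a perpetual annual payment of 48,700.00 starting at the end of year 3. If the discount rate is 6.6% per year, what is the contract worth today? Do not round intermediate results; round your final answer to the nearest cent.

773695.20

PV of 2-year annuity: 68,400.00 × [1 − (1+0.066)^−2] / 0.066 = 124357.50768
Perpetuity value at year 2: 48,700.00 / 0.066 = 737878.78788
PV of perpetuity: 737878.78788 / (1+0.066)^2 = 649337.69688
Total PV = 124357.50768 + 649337.69688 = 773695.20457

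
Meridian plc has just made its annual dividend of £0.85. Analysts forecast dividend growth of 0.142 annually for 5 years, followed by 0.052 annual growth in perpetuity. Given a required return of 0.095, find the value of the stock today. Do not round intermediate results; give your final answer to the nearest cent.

D_1 = 0.97070
D_2 = 1.10854
D_3 = 1.26595
D_4 = 1.44572
D_5 = 1.65101
Terminal value at year 5: TV = D_5×(1+g_2)/(r−g_2) = 1.73686/0.043 = 40.39213
P_0 = D_1/(1+r)^1 + D_2/(1+r)^2 + D_3/(1+r)^3 + D_4/(1+r)^4 + D_5/(1+r)^5 + TV/(1+r)^5
    = 0.88648 + 0.92453 + 0.96422 + 1.00560 + 1.04877 + 25.65820 = 30.48780

£30.49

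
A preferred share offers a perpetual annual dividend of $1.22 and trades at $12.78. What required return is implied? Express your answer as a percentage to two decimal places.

P = C/r ⇒ r = C/P = $1.22/$12.78 = 0.095462

9.55%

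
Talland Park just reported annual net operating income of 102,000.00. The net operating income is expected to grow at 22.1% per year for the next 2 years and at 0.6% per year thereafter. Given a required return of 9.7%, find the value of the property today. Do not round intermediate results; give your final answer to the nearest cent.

D_1 = 124542.00000
D_2 = 152065.78200
Terminal value at year 2: TV = D_2×(1+g_2)/(r−g_2) = 152978.17669/0.091 = 1681078.86475
P_0 = D_1/(1+r)^1 + D_2/(1+r)^2 + TV/(1+r)^2
    = 113529.62625 + 126362.51017 + 1396930.60692 = 1636822.74335

1636822.74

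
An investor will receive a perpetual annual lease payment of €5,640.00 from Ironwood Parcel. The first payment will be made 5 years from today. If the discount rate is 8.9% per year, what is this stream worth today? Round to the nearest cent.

€45058.59

Value at end of year 4: C / r = €5,640.00 / 0.089 = €63,370.7865
Discount to today: PV = €63,370.7865 / (1 + 0.089)^4 = €63,370.7865 / 1.406409 = €45,058.59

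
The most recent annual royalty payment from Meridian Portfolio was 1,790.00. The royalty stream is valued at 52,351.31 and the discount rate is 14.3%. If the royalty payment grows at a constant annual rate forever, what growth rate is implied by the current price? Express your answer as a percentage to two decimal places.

P = D₀(1+g)/(r−g) ⇒ P(r−g) = D₀(1+g) ⇒ g(P+D₀) = P·r − D₀
g = (P·r − D₀)/(P + D₀) = (52,351.31×0.143 − 1,790.00) / (52,351.31 + 1,790.00) = 0.105211

10.52%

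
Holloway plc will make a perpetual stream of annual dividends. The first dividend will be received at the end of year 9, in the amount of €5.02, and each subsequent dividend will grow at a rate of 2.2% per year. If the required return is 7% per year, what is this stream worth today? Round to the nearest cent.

Value at end of year 8: C₁ / (r − g) = €5.02 / (0.07 − 0.022) = €104.5833
Discount to today: PV = €104.5833 / (1 + 0.07)^8 = €104.5833 / 1.718186 = €60.87

€60.87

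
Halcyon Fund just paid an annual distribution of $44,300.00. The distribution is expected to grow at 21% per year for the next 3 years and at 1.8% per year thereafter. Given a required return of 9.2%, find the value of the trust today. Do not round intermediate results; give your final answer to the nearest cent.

D_1 = 53603.00000
D_2 = 64859.63000
D_3 = 78480.15230
Terminal value at year 3: TV = D_3×(1+g_2)/(r−g_2) = 79892.79504/0.074 = 1079632.36542
P_0 = D_1/(1+r)^1 + D_2/(1+r)^2 + D_3/(1+r)^3 + TV/(1+r)^3
    = 49086.99634 + 54391.26883 + 60268.71364 + 829102.03353 = 992849.01234

$992849.01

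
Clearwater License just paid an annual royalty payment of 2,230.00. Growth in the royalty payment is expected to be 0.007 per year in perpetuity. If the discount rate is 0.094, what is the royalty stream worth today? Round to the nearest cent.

D₁ = D₀ × (1 + g) = 2,230.00 × 1.007 = 2,245.6100
Growing perpetuity: P = D₁ / (r − g) = 2,245.6100 / (0.094 − 0.007) = 25,811.61

25811.61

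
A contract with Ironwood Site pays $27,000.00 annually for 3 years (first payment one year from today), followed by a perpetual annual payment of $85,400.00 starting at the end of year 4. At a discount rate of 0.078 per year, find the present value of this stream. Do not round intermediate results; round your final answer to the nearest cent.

$943824.54

PV of 3-year annuity: $27,000.00 × [1 − (1+0.078)^−3] / 0.078 = 69833.49069
Perpetuity value at year 3: $85,400.00 / 0.078 = 1094871.79487
PV of perpetuity: 1094871.79487 / (1+0.078)^3 = 873991.05026
Total PV = 69833.49069 + 873991.05026 = 943824.54095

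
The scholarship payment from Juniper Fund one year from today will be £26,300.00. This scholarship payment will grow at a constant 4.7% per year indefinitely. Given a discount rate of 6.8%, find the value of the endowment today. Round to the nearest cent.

Growing perpetuity: P = D₁ / (r − g) = £26,300.0000 / (0.068 − 0.047) = £1,252,380.95

£1252380.95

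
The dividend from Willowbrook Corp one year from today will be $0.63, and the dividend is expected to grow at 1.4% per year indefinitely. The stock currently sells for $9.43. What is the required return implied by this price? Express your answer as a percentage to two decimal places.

P = D₁/(r − g) ⇒ r = D₁/P + g = $0.6300/$9.43 + 0.014 = 0.066808 + 0.014 = 0.080808

8.08%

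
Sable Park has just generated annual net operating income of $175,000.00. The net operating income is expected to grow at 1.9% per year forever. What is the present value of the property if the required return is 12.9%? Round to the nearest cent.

D₁ = D₀ × (1 + g) = $175,000.00 × 1.019 = $178,325.0000
Growing perpetuity: P = D₁ / (r − g) = $178,325.0000 / (0.129 − 0.019) = $1,621,136.36

$1621136.36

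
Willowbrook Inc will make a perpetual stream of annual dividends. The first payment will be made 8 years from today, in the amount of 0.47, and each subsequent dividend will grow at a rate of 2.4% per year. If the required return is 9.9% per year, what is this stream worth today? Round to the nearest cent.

3.24

Value at end of year 7: C₁ / (r − g) = 0.47 / (0.099 − 0.024) = 6.2667
Discount to today: PV = 6.2667 / (1 + 0.099)^7 = 6.2667 / 1.936350 = 3.24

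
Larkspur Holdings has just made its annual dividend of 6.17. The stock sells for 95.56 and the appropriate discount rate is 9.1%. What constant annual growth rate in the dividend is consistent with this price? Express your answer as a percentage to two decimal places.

2.48%

P = D₀(1+g)/(r−g) ⇒ P(r−g) = D₀(1+g) ⇒ g(P+D₀) = P·r − D₀
g = (P·r − D₀)/(P + D₀) = (95.56×0.091 − 6.17) / (95.56 + 6.17) = 0.024830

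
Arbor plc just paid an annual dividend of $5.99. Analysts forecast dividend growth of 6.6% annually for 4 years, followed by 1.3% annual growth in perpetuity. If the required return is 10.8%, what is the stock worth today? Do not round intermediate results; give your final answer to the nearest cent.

D_1 = 6.38534
D_2 = 6.80677
D_3 = 7.25602
D_4 = 7.73492
Terminal value at year 4: TV = D_4×(1+g_2)/(r−g_2) = 7.83547/0.095 = 82.47864
P_0 = D_1/(1+r)^1 + D_2/(1+r)^2 + D_3/(1+r)^3 + D_4/(1+r)^4 + TV/(1+r)^4
    = 5.76294 + 5.54449 + 5.33432 + 5.13212 + 54.72458 = 76.49845

$76.50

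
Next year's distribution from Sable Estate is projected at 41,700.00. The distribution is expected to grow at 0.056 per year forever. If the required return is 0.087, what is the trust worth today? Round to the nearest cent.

1345161.29

Growing perpetuity: P = D₁ / (r − g) = 41,700.0000 / (0.087 − 0.056) = 1,345,161.29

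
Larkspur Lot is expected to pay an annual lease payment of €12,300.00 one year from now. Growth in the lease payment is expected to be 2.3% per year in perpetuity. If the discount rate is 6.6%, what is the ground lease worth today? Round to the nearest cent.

Growing perpetuity: P = D₁ / (r − g) = €12,300.0000 / (0.066 − 0.023) = €286,046.51

€286046.51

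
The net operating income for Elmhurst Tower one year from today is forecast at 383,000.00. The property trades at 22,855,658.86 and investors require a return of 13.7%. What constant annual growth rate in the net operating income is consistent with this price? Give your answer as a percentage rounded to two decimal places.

12.02%

P = D₁/(r−g) ⇒ g = r − D₁/P = 0.137 − 383,000.00/22,855,658.86 = 0.120243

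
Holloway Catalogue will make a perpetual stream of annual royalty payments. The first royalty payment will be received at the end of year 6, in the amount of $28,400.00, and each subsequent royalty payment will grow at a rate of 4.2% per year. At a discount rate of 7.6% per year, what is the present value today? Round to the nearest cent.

Value at end of year 5: C₁ / (r − g) = $28,400.00 / (0.076 − 0.042) = $835,294.1176
Discount to today: PV = $835,294.1176 / (1 + 0.076)^5 = $835,294.1176 / 1.442319 = $579,132.67

$579132.67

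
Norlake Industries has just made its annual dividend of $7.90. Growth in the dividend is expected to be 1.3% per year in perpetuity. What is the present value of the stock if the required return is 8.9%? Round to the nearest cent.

$105.30

D₁ = D₀ × (1 + g) = $7.90 × 1.013 = $8.0027
Growing perpetuity: P = D₁ / (r − g) = $8.0027 / (0.089 − 0.013) = $105.30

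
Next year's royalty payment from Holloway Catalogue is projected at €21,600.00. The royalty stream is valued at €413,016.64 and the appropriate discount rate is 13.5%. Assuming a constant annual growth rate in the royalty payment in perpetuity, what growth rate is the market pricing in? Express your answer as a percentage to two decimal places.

8.27%

P = D₁/(r−g) ⇒ g = r − D₁/P = 0.135 − €21,600.00/€413,016.64 = 0.082702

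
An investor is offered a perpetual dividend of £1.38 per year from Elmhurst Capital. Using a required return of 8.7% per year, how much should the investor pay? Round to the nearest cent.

£15.86

Level perpetuity: PV = C / r = £1.38 / 0.087 = £15.86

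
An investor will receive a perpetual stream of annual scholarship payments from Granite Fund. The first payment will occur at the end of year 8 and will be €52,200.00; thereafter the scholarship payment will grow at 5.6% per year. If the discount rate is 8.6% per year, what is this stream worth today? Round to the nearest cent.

Value at end of year 7: C₁ / (r − g) = €52,200.00 / (0.086 − 0.056) = €1,740,000.0000
Discount to today: PV = €1,740,000.0000 / (1 + 0.086)^7 = €1,740,000.0000 / 1.781594 = €976,653.41

€976653.41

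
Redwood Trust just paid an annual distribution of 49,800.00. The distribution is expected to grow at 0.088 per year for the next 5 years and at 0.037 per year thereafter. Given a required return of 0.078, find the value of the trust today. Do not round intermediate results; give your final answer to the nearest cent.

1575107.28

D_1 = 54182.40000
D_2 = 58950.45120
D_3 = 64138.09091
D_4 = 69782.24291
D_5 = 75923.08028
Terminal value at year 5: TV = D_5×(1+g_2)/(r−g_2) = 78732.23425/0.041 = 1920298.39637
P_0 = D_1/(1+r)^1 + D_2/(1+r)^2 + D_3/(1+r)^3 + D_4/(1+r)^4 + D_5/(1+r)^5 + TV/(1+r)^5
    = 50261.96660 + 50728.21861 + 51198.79578 + 51673.73823 + 52153.08645 + 1319091.47922 = 1575107.28489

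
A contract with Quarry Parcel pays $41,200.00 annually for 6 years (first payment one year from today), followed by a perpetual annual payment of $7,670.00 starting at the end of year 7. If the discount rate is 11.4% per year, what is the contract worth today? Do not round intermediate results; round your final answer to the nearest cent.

$207510.97

PV of 6-year annuity: $41,200.00 × [1 − (1+0.114)^−6] / 0.114 = 172307.99753
Perpetuity value at year 6: $7,670.00 / 0.114 = 67280.70175
PV of perpetuity: 67280.70175 / (1+0.114)^6 = 35202.97503
Total PV = 172307.99753 + 35202.97503 = 207510.97256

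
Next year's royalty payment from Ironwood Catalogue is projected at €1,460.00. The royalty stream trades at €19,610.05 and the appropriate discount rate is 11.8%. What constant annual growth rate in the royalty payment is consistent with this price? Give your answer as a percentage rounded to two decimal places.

P = D₁/(r−g) ⇒ g = r − D₁/P = 0.118 − €1,460.00/€19,610.05 = 0.043548

4.35%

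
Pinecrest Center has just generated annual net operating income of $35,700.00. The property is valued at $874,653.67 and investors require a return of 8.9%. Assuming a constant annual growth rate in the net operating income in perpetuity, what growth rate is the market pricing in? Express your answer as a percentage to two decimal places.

4.63%

P = D₀(1+g)/(r−g) ⇒ P(r−g) = D₀(1+g) ⇒ g(P+D₀) = P·r − D₀
g = (P·r − D₀)/(P + D₀) = ($874,653.67×0.089 − $35,700.00) / ($874,653.67 + $35,700.00) = 0.046294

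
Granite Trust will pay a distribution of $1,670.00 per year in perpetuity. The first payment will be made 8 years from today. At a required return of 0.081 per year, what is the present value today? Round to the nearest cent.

Value at end of year 7: C / r = $1,670.00 / 0.081 = $20,617.2840
Discount to today: PV = $20,617.2840 / (1 + 0.081)^7 = $20,617.2840 / 1.724963 = $11,952.30

$11952.30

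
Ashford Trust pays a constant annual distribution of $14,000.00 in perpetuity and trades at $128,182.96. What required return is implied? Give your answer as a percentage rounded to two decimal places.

P = C/r ⇒ r = C/P = $14,000.00/$128,182.96 = 0.109219

10.92%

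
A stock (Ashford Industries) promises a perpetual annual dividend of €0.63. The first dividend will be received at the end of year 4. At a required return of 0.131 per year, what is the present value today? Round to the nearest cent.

Value at end of year 3: C / r = €0.63 / 0.131 = €4.8092
Discount to today: PV = €4.8092 / (1 + 0.131)^3 = €4.8092 / 1.446731 = €3.32

€3.32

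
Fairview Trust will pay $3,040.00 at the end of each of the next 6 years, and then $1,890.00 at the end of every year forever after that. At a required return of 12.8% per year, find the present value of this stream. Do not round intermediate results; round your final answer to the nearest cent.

$19388.53

PV of 6-year annuity: $3,040.00 × [1 − (1+0.128)^−6] / 0.128 = 12220.53870
Perpetuity value at year 6: $1,890.00 / 0.128 = 14765.62500
PV of perpetuity: 14765.62500 / (1+0.128)^6 = 7167.98746
Total PV = 12220.53870 + 7167.98746 = 19388.52615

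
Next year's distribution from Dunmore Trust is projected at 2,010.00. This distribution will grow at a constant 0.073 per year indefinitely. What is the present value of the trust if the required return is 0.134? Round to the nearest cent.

32950.82

Growing perpetuity: P = D₁ / (r − g) = 2,010.0000 / (0.134 − 0.073) = 32,950.82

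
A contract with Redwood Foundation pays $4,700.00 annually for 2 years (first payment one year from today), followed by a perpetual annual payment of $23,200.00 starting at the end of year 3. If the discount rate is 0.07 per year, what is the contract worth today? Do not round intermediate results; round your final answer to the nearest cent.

PV of 2-year annuity: $4,700.00 × [1 − (1+0.07)^−2] / 0.07 = 8497.68539
Perpetuity value at year 2: $23,200.00 / 0.07 = 331428.57143
PV of perpetuity: 331428.57143 / (1+0.07)^2 = 289482.54994
Total PV = 8497.68539 + 289482.54994 = 297980.23533

$297980.24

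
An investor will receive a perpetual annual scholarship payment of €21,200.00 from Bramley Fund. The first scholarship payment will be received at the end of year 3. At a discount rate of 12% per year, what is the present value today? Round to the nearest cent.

Value at end of year 2: C / r = €21,200.00 / 0.12 = €176,666.6667
Discount to today: PV = €176,666.6667 / (1 + 0.12)^2 = €176,666.6667 / 1.254400 = €140,837.59

€140837.59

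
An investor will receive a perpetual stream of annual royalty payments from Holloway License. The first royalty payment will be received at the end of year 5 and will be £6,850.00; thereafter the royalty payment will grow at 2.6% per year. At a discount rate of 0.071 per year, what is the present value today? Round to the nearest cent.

Value at end of year 4: C₁ / (r − g) = £6,850.00 / (0.071 − 0.026) = £152,222.2222
Discount to today: PV = £152,222.2222 / (1 + 0.071)^4 = £152,222.2222 / 1.315703 = £115,696.49

£115696.49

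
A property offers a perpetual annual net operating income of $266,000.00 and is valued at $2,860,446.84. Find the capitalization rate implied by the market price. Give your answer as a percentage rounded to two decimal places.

P = C/r ⇒ r = C/P = $266,000.00/$2,860,446.84 = 0.092992

9.30%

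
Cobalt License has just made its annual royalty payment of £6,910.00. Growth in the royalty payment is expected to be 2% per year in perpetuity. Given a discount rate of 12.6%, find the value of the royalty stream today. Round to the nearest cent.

£66492.45

D₁ = D₀ × (1 + g) = £6,910.00 × 1.02 = £7,048.2000
Growing perpetuity: P = D₁ / (r − g) = £7,048.2000 / (0.126 − 0.02) = £66,492.45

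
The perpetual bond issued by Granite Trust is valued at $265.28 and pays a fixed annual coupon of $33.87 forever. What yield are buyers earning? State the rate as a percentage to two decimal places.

12.77%

P = C/r ⇒ r = C/P = $33.87/$265.28 = 0.127676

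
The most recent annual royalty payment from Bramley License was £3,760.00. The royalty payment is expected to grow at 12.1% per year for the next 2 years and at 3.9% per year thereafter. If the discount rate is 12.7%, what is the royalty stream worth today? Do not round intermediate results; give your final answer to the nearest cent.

£51382.26

D_1 = 4214.96000
D_2 = 4724.97016
Terminal value at year 2: TV = D_2×(1+g_2)/(r−g_2) = 4909.24400/0.088 = 55786.86359
P_0 = D_1/(1+r)^1 + D_2/(1+r)^2 + TV/(1+r)^2
    = 3739.98225 + 3720.07108 + 43922.20286 = 51382.25619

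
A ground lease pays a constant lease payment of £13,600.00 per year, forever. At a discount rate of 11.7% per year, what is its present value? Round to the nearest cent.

Level perpetuity: PV = C / r = £13,600.00 / 0.117 = £116,239.32

£116239.32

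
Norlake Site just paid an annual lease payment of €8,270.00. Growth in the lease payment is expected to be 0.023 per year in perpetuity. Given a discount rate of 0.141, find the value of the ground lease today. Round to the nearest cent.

D₁ = D₀ × (1 + g) = €8,270.00 × 1.023 = €8,460.2100
Growing perpetuity: P = D₁ / (r − g) = €8,460.2100 / (0.141 − 0.023) = €71,696.69

€71696.69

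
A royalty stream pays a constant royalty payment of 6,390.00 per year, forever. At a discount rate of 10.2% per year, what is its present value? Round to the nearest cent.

Level perpetuity: PV = C / r = 6,390.00 / 0.102 = 62,647.06

62647.06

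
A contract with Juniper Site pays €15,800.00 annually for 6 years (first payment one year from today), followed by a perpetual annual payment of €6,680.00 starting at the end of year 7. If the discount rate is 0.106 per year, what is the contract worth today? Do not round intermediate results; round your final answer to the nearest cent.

PV of 6-year annuity: €15,800.00 × [1 − (1+0.106)^−6] / 0.106 = 67619.84881
Perpetuity value at year 6: €6,680.00 / 0.106 = 63018.86792
PV of perpetuity: 63018.86792 / (1+0.106)^6 = 34430.22299
Total PV = 67619.84881 + 34430.22299 = 102050.07179

€102050.07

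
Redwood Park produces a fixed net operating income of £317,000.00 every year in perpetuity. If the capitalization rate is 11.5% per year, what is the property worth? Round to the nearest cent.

Level perpetuity: PV = C / r = £317,000.00 / 0.115 = £2,756,521.74

£2756521.74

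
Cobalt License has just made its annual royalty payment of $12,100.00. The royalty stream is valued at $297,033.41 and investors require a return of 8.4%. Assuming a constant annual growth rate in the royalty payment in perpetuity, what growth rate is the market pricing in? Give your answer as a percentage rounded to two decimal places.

P = D₀(1+g)/(r−g) ⇒ P(r−g) = D₀(1+g) ⇒ g(P+D₀) = P·r − D₀
g = (P·r − D₀)/(P + D₀) = ($297,033.41×0.084 − $12,100.00) / ($297,033.41 + $12,100.00) = 0.041570

4.16%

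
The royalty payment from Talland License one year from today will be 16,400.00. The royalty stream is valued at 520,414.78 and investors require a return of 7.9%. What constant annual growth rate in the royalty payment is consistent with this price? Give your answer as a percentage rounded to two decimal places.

4.75%

P = D₁/(r−g) ⇒ g = r − D₁/P = 0.079 − 16,400.00/520,414.78 = 0.047487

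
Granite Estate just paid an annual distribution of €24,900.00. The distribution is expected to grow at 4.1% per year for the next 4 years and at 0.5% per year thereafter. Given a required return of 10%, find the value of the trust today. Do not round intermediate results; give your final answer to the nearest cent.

€298229.46

D_1 = 25920.90000
D_2 = 26983.65690
D_3 = 28089.98683
D_4 = 29241.67629
Terminal value at year 4: TV = D_4×(1+g_2)/(r−g_2) = 29387.88467/0.095 = 309346.15447
P_0 = D_1/(1+r)^1 + D_2/(1+r)^2 + D_3/(1+r)^3 + D_4/(1+r)^4 + TV/(1+r)^4
    = 23564.45455 + 22300.54289 + 21104.42286 + 19972.45837 + 211287.58587 = 298229.46454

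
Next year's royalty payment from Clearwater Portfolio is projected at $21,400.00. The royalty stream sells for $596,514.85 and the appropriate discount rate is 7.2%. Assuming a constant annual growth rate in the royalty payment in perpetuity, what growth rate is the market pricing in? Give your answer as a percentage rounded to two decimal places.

P = D₁/(r−g) ⇒ g = r − D₁/P = 0.072 − $21,400.00/$596,514.85 = 0.036125

3.61%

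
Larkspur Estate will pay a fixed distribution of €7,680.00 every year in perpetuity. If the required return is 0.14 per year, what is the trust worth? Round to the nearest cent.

€54857.14

Level perpetuity: PV = C / r = €7,680.00 / 0.14 = €54,857.14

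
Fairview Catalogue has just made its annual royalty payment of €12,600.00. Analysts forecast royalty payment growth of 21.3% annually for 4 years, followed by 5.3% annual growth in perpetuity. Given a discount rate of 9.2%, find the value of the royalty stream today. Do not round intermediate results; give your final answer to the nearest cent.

D_1 = 15283.80000
D_2 = 18539.24940
D_3 = 22488.10952
D_4 = 27278.07685
Terminal value at year 4: TV = D_4×(1+g_2)/(r−g_2) = 28723.81492/0.039 = 736508.07496
P_0 = D_1/(1+r)^1 + D_2/(1+r)^2 + D_3/(1+r)^3 + D_4/(1+r)^4 + TV/(1+r)^4
    = 13996.15385 + 15547.00972 + 17269.70952 + 19183.29454 + 517948.95271 = 583945.12034

€583945.12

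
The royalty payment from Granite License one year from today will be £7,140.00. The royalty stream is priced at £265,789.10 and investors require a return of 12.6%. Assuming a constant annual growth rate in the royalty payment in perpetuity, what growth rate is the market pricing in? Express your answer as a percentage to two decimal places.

P = D₁/(r−g) ⇒ g = r − D₁/P = 0.126 − £7,140.00/£265,789.10 = 0.099137

9.91%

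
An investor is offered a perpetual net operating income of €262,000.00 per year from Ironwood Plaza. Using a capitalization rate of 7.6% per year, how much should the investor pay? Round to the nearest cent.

Level perpetuity: PV = C / r = €262,000.00 / 0.076 = €3,447,368.42

€3447368.42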